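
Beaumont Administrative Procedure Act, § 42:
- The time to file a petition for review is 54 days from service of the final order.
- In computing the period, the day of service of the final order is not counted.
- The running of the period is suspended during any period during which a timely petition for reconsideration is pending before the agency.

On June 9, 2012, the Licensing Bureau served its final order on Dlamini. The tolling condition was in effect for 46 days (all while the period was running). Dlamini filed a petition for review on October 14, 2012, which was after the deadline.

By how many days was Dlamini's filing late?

27 days

54 days after June 9, 2012 is August 2, 2012.
Tolling adds 46 days: August 2, 2012 + 46 days = September 17, 2012.
The deadline is September 17, 2012; from September 17, 2012 to October 14, 2012 is 27 days.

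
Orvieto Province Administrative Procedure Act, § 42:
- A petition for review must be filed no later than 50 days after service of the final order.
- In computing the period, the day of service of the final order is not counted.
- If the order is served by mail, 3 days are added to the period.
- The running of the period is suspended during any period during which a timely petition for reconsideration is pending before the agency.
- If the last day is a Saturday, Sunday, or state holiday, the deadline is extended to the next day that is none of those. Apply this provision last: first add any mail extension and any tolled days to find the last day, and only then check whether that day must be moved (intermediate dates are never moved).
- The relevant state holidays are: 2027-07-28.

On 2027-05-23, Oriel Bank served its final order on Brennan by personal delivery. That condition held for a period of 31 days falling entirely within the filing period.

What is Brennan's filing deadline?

50 days after 2027-05-23 is July 12, 2027.
Service was not by mail, so no mail extension applies.
Tolling adds 31 days: July 12, 2027 + 31 days = August 12, 2027.
August 12, 2027 is a Thursday and not a state holiday, so no extension applies.

August 12, 2027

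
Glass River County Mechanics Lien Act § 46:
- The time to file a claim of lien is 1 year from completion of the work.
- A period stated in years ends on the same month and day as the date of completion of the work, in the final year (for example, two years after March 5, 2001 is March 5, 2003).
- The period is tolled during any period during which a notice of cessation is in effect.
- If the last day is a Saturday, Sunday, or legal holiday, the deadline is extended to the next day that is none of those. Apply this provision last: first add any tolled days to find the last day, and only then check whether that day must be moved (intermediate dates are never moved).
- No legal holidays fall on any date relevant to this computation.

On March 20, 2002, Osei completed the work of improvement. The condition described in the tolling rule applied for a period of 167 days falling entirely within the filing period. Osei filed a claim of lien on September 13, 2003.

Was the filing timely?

No

1 year after March 20, 2002 is March 20, 2003.
Tolling adds 167 days: March 20, 2003 + 167 days = September 3, 2003.
September 3, 2003 is a Wednesday and not a legal holiday, so no extension applies.
The deadline is September 3, 2003; the filing on September 13, 2003 is after that date.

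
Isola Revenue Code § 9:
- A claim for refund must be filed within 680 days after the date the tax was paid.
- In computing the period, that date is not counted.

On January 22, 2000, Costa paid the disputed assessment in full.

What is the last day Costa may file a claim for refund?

December 2, 2001

680 days after January 22, 2000 is December 2, 2001.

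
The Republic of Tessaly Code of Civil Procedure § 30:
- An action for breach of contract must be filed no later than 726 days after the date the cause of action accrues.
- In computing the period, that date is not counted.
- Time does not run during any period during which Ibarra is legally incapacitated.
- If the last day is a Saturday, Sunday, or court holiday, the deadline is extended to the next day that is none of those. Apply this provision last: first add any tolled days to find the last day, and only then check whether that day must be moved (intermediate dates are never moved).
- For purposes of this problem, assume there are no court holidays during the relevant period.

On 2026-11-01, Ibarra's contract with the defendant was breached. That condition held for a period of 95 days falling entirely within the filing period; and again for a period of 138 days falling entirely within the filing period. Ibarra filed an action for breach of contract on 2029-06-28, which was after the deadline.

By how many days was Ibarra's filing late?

726 days after 2026-11-01 is October 27, 2028.
Tolling adds 95 days: October 27, 2028 + 95 days = January 30, 2029.
Tolling adds 138 days: January 30, 2029 + 138 days = June 17, 2029.
June 17, 2029 is Sunday. The next qualifying day is June 18, 2029.
The deadline is June 18, 2029; from June 18, 2029 to June 28, 2029 is 10 days.

10 days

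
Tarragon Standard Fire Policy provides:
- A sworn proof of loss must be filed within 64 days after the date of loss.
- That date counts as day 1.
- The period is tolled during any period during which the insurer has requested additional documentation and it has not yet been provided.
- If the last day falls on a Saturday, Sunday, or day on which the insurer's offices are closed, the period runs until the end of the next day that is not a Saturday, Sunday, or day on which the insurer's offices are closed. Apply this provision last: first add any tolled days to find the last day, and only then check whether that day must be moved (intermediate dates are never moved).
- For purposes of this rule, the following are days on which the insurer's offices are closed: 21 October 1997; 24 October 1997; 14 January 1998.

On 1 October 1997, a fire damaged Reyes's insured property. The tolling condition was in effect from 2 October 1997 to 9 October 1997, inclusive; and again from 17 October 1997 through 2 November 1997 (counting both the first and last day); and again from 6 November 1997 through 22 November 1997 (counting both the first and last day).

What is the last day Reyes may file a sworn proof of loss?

Counting 1 October 1997 as day 1, day 64 is December 3, 1997.
From October 2, 1997 through October 9, 1997 inclusive is 8 days; tolling adds 8 days: December 3, 1997 + 8 days = December 11, 1997.
From October 17, 1997 through November 2, 1997 inclusive is 17 days; tolling adds 17 days: December 11, 1997 + 17 days = December 28, 1997.
From November 6, 1997 through November 22, 1997 inclusive is 17 days; tolling adds 17 days: December 28, 1997 + 17 days = January 14, 1998.
January 14, 1998 is a listed holiday. The next qualifying day is January 15, 1998.

January 15, 1998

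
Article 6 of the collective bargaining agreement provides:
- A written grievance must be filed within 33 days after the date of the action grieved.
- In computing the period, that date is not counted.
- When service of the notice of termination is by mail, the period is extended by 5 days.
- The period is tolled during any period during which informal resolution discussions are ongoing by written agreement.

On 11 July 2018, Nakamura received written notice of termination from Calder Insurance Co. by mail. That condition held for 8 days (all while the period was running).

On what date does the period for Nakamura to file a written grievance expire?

33 days after 11 July 2018 is August 13, 2018.
Service was by mail, adding 5 days: August 13, 2018 + 5 days = August 18, 2018.
Tolling adds 8 days: August 18, 2018 + 8 days = August 26, 2018.

August 26, 2018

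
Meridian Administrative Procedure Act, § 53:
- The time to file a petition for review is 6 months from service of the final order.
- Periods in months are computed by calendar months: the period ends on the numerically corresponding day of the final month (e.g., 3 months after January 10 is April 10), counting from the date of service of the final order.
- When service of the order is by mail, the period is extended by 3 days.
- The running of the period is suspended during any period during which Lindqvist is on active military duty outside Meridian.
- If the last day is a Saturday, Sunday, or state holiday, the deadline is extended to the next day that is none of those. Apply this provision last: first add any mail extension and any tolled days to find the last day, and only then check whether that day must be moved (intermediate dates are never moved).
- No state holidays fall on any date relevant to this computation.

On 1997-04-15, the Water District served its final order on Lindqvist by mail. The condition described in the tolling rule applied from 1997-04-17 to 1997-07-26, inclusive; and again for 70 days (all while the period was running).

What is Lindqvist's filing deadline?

6 months after 1997-04-15 is October 15, 1997.
Service was by mail, adding 3 days: October 15, 1997 + 3 days = October 18, 1997.
From April 17, 1997 through July 26, 1997 inclusive is 101 days; tolling adds 101 days: October 18, 1997 + 101 days = January 27, 1998.
Tolling adds 70 days: January 27, 1998 + 70 days = April 7, 1998.
April 7, 1998 is a Tuesday and not a state holiday, so no extension applies.

April 7, 1998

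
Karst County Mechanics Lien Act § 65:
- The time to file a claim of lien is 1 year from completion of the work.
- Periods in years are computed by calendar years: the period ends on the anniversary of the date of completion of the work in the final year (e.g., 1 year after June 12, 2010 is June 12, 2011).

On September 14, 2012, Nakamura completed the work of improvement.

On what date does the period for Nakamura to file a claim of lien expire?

1 year after September 14, 2012 is September 14, 2013.

September 14, 2013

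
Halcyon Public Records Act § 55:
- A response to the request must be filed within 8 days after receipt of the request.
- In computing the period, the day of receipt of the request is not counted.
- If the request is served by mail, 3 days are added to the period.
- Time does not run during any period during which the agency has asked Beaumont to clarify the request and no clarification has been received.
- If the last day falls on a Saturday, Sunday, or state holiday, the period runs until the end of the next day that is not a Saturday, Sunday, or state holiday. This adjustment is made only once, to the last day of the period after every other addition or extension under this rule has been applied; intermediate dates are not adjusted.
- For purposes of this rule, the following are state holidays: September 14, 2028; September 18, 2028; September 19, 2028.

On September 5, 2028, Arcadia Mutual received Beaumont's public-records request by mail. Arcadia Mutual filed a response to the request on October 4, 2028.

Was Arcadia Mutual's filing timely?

8 days after September 5, 2028 is September 13, 2028.
Service was by mail, adding 3 days: September 13, 2028 + 3 days = September 16, 2028.
September 16, 2028 is Saturday; September 17, 2028 is Sunday; September 18, 2028 is a listed holiday; September 19, 2028 is a listed holiday. The next qualifying day is September 20, 2028.
The deadline is September 20, 2028; the filing on October 4, 2028 is after that date.

No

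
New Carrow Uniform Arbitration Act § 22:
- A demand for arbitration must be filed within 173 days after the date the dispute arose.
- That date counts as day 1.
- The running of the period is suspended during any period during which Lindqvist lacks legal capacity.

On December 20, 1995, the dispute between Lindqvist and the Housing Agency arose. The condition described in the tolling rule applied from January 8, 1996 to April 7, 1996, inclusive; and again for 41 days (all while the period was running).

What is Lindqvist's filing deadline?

October 19, 1996

Counting December 20, 1995 as day 1, day 173 is June 9, 1996.
From January 8, 1996 through April 7, 1996 inclusive is 91 days; tolling adds 91 days: June 9, 1996 + 91 days = September 8, 1996.
Tolling adds 41 days: September 8, 1996 + 41 days = October 19, 1996.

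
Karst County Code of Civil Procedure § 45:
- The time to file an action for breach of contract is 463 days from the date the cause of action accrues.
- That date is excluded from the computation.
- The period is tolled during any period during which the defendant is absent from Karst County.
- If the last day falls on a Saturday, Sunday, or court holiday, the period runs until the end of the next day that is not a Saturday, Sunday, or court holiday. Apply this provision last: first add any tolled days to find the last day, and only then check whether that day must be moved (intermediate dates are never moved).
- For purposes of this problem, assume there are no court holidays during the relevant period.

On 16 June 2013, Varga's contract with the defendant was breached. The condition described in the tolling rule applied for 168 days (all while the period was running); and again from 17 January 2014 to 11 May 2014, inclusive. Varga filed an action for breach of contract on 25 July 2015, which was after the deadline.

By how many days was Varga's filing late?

463 days after 16 June 2013 is September 22, 2014.
Tolling adds 168 days: September 22, 2014 + 168 days = March 9, 2015.
From January 17, 2014 through May 11, 2014 inclusive is 115 days; tolling adds 115 days: March 9, 2015 + 115 days = July 2, 2015.
July 2, 2015 is a Thursday and not a court holiday, so no extension applies.
The deadline is July 2, 2015; from July 2, 2015 to July 25, 2015 is 23 days.

23 days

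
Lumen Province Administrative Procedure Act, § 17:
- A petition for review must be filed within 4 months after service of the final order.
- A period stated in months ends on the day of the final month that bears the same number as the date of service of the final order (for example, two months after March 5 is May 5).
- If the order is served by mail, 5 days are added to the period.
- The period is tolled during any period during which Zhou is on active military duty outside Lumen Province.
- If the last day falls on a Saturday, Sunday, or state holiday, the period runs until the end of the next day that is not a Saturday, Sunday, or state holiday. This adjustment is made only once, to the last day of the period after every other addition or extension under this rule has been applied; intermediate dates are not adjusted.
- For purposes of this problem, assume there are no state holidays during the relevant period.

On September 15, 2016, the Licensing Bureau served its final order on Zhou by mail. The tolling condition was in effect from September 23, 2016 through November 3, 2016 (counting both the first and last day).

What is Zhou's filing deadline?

4 months after September 15, 2016 is January 15, 2017.
Service was by mail, adding 5 days: January 15, 2017 + 5 days = January 20, 2017.
From September 23, 2016 through November 3, 2016 inclusive is 42 days; tolling adds 42 days: January 20, 2017 + 42 days = March 3, 2017.
March 3, 2017 is a Friday and not a state holiday, so no extension applies.

March 3, 2017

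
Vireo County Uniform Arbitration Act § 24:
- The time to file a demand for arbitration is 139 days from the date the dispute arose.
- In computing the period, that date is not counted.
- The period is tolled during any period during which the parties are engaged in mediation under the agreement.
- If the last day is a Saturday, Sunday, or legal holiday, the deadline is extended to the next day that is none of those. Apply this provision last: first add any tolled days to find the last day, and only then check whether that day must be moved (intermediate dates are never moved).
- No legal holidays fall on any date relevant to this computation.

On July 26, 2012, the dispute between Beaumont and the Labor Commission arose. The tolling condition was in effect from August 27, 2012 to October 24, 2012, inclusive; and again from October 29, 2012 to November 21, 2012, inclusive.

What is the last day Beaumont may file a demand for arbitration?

139 days after July 26, 2012 is December 12, 2012.
From August 27, 2012 through October 24, 2012 inclusive is 59 days; tolling adds 59 days: December 12, 2012 + 59 days = February 9, 2013.
From October 29, 2012 through November 21, 2012 inclusive is 24 days; tolling adds 24 days: February 9, 2013 + 24 days = March 5, 2013.
March 5, 2013 is a Tuesday and not a legal holiday, so no extension applies.

March 5, 2013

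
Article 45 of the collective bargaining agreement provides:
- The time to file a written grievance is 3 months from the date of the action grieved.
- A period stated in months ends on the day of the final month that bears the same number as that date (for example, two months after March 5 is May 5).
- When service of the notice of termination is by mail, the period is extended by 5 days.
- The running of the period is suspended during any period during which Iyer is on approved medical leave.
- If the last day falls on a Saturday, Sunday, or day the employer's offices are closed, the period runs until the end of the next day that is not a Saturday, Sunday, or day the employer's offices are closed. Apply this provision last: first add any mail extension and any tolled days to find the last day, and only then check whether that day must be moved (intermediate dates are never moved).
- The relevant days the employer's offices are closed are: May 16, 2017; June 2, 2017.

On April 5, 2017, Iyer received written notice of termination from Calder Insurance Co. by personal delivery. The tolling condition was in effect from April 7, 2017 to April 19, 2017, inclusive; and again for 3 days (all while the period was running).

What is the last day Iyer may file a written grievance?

3 months after April 5, 2017 is July 5, 2017.
Service was not by mail, so no mail extension applies.
From April 7, 2017 through April 19, 2017 inclusive is 13 days; tolling adds 13 days: July 5, 2017 + 13 days = July 18, 2017.
Tolling adds 3 days: July 18, 2017 + 3 days = July 21, 2017.
July 21, 2017 is a Friday and not a day the employer's offices are closed, so no extension applies.

July 21, 2017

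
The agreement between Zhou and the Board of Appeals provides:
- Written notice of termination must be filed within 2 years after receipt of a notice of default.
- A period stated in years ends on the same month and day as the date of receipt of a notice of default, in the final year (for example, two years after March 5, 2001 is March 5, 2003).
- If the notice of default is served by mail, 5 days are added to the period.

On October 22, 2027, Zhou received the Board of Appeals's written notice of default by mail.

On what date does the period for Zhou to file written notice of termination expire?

2 years after October 22, 2027 is October 22, 2029.
Service was by mail, adding 5 days: October 22, 2029 + 5 days = October 27, 2029.

October 27, 2029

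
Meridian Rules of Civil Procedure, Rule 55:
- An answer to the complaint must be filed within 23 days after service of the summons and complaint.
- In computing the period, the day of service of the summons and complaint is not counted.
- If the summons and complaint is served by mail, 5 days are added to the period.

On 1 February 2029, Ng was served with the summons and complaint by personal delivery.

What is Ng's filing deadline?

23 days after 1 February 2029 is February 24, 2029.
Service was not by mail, so no mail extension applies.

February 24, 2029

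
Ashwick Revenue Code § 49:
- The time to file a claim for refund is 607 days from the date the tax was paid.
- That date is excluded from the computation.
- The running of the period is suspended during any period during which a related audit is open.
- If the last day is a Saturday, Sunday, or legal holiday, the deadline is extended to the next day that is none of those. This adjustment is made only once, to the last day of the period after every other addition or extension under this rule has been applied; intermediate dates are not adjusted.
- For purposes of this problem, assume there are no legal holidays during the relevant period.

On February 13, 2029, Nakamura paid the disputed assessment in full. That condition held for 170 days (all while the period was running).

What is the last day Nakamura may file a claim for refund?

April 1, 2031

607 days after February 13, 2029 is October 13, 2030.
Tolling adds 170 days: October 13, 2030 + 170 days = April 1, 2031.
April 1, 2031 is a Tuesday and not a legal holiday, so no extension applies.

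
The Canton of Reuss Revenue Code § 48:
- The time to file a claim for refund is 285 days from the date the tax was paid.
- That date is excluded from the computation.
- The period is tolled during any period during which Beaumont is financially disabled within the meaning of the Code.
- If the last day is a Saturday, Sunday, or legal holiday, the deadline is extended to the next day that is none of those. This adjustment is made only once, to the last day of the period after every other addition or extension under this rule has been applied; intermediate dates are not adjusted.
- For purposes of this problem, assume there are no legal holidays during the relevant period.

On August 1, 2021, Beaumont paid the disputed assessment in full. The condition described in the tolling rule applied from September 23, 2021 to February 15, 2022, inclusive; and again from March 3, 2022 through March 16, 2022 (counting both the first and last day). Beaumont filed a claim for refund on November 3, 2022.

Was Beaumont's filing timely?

285 days after August 1, 2021 is May 13, 2022.
From September 23, 2021 through February 15, 2022 inclusive is 146 days; tolling adds 146 days: May 13, 2022 + 146 days = October 6, 2022.
From March 3, 2022 through March 16, 2022 inclusive is 14 days; tolling adds 14 days: October 6, 2022 + 14 days = October 20, 2022.
October 20, 2022 is a Thursday and not a legal holiday, so no extension applies.
The deadline is October 20, 2022; the filing on November 3, 2022 is after that date.

No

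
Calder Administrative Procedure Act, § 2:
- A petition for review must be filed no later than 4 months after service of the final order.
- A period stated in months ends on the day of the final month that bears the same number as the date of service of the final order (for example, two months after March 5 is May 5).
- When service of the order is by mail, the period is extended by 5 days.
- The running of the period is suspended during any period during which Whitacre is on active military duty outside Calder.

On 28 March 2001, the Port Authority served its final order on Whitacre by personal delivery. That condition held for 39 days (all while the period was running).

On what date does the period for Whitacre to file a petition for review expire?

4 months after 28 March 2001 is July 28, 2001.
Service was not by mail, so no mail extension applies.
Tolling adds 39 days: July 28, 2001 + 39 days = September 5, 2001.

September 5, 2001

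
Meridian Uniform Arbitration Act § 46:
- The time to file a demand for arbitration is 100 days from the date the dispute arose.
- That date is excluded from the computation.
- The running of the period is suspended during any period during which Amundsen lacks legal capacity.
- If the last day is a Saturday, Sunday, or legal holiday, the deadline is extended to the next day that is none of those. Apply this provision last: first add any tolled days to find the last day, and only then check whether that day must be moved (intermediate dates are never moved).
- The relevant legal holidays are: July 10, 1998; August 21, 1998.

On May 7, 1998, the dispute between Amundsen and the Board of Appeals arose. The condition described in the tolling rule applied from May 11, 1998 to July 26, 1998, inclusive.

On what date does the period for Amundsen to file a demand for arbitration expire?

100 days after May 7, 1998 is August 15, 1998.
From May 11, 1998 through July 26, 1998 inclusive is 77 days; tolling adds 77 days: August 15, 1998 + 77 days = October 31, 1998.
October 31, 1998 is Saturday; November 1, 1998 is Sunday. The next qualifying day is November 2, 1998.

November 2, 1998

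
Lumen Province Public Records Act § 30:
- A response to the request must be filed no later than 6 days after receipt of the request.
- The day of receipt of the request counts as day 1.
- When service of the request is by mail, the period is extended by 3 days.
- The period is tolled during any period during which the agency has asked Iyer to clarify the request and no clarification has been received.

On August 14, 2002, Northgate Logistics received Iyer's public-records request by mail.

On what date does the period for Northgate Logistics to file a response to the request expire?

August 22, 2002

Counting August 14, 2002 as day 1, day 6 is August 19, 2002.
Service was by mail, adding 3 days: August 19, 2002 + 3 days = August 22, 2002.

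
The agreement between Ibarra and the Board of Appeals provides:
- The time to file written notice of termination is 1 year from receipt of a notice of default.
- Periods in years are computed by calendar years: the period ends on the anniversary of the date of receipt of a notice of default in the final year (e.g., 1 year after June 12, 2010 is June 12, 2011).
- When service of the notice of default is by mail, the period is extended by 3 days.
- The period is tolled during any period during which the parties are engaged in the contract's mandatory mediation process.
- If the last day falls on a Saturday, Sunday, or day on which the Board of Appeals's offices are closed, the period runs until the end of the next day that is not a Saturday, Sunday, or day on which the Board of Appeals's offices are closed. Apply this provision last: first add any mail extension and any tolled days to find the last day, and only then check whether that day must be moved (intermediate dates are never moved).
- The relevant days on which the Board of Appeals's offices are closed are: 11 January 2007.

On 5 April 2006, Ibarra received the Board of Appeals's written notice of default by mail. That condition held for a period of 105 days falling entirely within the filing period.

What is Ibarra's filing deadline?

1 year after 5 April 2006 is April 5, 2007.
Service was by mail, adding 3 days: April 5, 2007 + 3 days = April 8, 2007.
Tolling adds 105 days: April 8, 2007 + 105 days = July 22, 2007.
July 22, 2007 is Sunday. The next qualifying day is July 23, 2007.

July 23, 2007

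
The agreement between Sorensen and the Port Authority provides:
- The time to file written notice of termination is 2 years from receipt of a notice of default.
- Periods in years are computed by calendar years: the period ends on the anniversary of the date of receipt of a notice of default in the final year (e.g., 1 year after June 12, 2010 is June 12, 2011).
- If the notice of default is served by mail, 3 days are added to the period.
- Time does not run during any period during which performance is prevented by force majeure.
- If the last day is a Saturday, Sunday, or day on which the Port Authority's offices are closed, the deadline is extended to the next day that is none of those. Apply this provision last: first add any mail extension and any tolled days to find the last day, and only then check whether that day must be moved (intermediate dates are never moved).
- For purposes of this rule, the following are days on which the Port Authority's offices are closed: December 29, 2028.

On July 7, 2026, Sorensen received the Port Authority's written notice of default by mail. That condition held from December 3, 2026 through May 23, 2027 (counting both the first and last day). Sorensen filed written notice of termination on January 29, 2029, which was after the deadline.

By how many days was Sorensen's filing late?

2 years after July 7, 2026 is July 7, 2028.
Service was by mail, adding 3 days: July 7, 2028 + 3 days = July 10, 2028.
From December 3, 2026 through May 23, 2027 inclusive is 172 days; tolling adds 172 days: July 10, 2028 + 172 days = December 29, 2028.
December 29, 2028 is a listed holiday; December 30, 2028 is Saturday; December 31, 2028 is Sunday. The next qualifying day is January 1, 2029.
The deadline is January 1, 2029; from January 1, 2029 to January 29, 2029 is 28 days.

28 days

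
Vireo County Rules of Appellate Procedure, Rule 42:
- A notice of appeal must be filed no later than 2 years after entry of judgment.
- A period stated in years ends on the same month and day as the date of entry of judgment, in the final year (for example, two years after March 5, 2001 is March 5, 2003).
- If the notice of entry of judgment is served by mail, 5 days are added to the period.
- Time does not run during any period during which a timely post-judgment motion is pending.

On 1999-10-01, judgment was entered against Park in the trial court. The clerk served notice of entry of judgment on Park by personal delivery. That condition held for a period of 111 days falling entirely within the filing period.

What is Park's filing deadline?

January 20, 2002

2 years after 1999-10-01 is October 1, 2001.
Service was not by mail, so no mail extension applies.
Tolling adds 111 days: October 1, 2001 + 111 days = January 20, 2002.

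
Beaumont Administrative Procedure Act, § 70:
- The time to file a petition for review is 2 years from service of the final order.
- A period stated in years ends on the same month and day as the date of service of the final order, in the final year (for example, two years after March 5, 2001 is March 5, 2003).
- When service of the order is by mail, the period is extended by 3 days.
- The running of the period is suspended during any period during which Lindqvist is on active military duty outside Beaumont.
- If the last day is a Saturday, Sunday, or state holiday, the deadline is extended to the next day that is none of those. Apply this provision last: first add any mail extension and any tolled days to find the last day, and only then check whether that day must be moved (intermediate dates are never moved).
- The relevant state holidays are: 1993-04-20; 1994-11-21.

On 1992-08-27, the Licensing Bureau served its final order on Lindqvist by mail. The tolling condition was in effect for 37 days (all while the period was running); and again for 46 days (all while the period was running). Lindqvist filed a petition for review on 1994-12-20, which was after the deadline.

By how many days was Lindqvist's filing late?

28 days

2 years after 1992-08-27 is August 27, 1994.
Service was by mail, adding 3 days: August 27, 1994 + 3 days = August 30, 1994.
Tolling adds 37 days: August 30, 1994 + 37 days = October 6, 1994.
Tolling adds 46 days: October 6, 1994 + 46 days = November 21, 1994.
November 21, 1994 is a listed holiday. The next qualifying day is November 22, 1994.
The deadline is November 22, 1994; from November 22, 1994 to December 20, 1994 is 28 days.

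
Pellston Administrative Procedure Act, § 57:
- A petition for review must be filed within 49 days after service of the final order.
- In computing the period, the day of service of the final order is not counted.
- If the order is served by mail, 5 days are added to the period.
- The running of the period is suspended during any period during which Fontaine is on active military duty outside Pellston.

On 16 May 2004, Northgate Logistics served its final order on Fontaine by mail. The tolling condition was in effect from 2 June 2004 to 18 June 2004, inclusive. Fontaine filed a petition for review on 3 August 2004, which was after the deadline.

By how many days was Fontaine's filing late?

8 days

49 days after 16 May 2004 is July 4, 2004.
Service was by mail, adding 5 days: July 4, 2004 + 5 days = July 9, 2004.
From June 2, 2004 through June 18, 2004 inclusive is 17 days; tolling adds 17 days: July 9, 2004 + 17 days = July 26, 2004.
The deadline is July 26, 2004; from July 26, 2004 to August 3, 2004 is 8 days.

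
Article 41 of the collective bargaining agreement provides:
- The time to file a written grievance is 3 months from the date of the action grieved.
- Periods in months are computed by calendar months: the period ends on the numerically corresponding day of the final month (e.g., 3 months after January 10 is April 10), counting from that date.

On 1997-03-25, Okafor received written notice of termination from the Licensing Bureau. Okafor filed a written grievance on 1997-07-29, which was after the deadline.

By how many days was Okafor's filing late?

34 days

3 months after 1997-03-25 is June 25, 1997.
The deadline is June 25, 1997; from June 25, 1997 to July 29, 1997 is 34 days.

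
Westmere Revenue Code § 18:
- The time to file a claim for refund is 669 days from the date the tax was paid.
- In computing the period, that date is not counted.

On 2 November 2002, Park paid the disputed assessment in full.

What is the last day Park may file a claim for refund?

September 1, 2004

669 days after 2 November 2002 is September 1, 2004.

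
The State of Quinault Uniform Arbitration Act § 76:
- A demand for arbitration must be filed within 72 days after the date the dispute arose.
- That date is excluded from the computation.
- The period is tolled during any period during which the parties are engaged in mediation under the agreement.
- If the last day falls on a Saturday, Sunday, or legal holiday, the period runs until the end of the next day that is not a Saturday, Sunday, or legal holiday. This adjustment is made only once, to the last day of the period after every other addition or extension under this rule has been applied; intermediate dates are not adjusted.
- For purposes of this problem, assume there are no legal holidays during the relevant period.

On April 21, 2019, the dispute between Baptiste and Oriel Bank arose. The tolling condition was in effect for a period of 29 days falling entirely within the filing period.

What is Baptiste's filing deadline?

72 days after April 21, 2019 is July 2, 2019.
Tolling adds 29 days: July 2, 2019 + 29 days = July 31, 2019.
July 31, 2019 is a Wednesday and not a legal holiday, so no extension applies.

July 31, 2019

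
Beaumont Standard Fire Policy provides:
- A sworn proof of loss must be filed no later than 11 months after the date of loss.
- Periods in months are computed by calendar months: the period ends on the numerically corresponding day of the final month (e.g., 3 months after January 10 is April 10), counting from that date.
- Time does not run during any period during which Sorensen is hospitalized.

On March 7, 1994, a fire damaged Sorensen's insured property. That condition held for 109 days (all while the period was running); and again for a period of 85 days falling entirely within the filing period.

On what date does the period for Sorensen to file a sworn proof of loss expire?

11 months after March 7, 1994 is February 7, 1995.
Tolling adds 109 days: February 7, 1995 + 109 days = May 27, 1995.
Tolling adds 85 days: May 27, 1995 + 85 days = August 20, 1995.

August 20, 1995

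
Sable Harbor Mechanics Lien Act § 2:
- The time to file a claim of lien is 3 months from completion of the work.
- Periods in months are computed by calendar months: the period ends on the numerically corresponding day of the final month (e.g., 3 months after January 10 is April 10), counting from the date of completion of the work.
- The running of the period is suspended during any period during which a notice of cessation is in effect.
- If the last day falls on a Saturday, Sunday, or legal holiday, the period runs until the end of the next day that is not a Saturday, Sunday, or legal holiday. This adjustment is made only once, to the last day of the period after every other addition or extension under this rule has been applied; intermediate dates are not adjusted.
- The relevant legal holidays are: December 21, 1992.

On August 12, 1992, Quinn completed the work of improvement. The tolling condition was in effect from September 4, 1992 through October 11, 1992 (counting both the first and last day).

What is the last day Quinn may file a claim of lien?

December 22, 1992

3 months after August 12, 1992 is November 12, 1992.
From September 4, 1992 through October 11, 1992 inclusive is 38 days; tolling adds 38 days: November 12, 1992 + 38 days = December 20, 1992.
December 20, 1992 is Sunday; December 21, 1992 is a listed holiday. The next qualifying day is December 22, 1992.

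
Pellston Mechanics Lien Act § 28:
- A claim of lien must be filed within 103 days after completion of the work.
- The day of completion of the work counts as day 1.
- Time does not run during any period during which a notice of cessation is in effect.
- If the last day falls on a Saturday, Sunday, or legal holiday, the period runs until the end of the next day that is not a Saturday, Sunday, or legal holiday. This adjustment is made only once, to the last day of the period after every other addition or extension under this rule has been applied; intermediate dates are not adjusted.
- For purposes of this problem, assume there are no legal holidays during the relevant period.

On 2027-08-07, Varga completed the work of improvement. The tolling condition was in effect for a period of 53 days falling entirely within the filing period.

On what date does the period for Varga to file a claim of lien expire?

January 10, 2028

Counting 2027-08-07 as day 1, day 103 is November 17, 2027.
Tolling adds 53 days: November 17, 2027 + 53 days = January 9, 2028.
January 9, 2028 is Sunday. The next qualifying day is January 10, 2028.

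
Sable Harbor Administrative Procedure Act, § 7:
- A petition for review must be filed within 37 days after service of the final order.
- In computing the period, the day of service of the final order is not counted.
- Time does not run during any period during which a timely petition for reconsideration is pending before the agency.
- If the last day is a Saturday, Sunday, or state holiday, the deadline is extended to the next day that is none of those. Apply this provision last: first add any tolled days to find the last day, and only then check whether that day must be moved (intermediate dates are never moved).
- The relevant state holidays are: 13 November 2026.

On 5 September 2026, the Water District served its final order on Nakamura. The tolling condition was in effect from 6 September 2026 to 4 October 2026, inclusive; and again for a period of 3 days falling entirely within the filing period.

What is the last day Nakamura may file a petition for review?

37 days after 5 September 2026 is October 12, 2026.
From September 6, 2026 through October 4, 2026 inclusive is 29 days; tolling adds 29 days: October 12, 2026 + 29 days = November 10, 2026.
Tolling adds 3 days: November 10, 2026 + 3 days = November 13, 2026.
November 13, 2026 is a listed holiday; November 14, 2026 is Saturday; November 15, 2026 is Sunday. The next qualifying day is November 16, 2026.

November 16, 2026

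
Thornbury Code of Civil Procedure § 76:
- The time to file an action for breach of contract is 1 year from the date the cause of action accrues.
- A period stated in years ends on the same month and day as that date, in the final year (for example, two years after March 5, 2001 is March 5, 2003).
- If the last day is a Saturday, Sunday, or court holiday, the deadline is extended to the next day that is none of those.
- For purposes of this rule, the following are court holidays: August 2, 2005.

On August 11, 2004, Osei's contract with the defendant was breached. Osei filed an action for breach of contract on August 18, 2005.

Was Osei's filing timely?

1 year after August 11, 2004 is August 11, 2005.
August 11, 2005 is a Thursday and not a court holiday, so no extension applies.
The deadline is August 11, 2005; the filing on August 18, 2005 is after that date.

No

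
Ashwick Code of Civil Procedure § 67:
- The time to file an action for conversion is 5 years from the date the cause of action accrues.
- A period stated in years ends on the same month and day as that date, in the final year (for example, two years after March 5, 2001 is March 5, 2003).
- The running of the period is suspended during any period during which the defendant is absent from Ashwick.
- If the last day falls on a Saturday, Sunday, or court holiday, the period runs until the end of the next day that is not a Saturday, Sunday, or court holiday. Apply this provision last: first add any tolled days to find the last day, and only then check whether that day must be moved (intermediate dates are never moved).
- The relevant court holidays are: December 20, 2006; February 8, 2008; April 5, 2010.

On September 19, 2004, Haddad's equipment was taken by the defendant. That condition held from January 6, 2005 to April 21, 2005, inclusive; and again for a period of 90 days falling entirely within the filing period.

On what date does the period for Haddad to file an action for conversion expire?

5 years after September 19, 2004 is September 19, 2009.
From January 6, 2005 through April 21, 2005 inclusive is 106 days; tolling adds 106 days: September 19, 2009 + 106 days = January 3, 2010.
Tolling adds 90 days: January 3, 2010 + 90 days = April 3, 2010.
April 3, 2010 is Saturday; April 4, 2010 is Sunday; April 5, 2010 is a listed holiday. The next qualifying day is April 6, 2010.

April 6, 2010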